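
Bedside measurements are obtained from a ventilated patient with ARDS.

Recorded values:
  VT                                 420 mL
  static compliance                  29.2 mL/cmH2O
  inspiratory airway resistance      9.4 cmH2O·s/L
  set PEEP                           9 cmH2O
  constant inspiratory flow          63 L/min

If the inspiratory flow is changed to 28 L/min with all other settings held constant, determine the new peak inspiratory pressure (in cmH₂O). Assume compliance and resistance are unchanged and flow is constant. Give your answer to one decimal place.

27.8

Flow: 63 L/min ÷ 60 = 1.05 L/s.
New flow: 28 L/min ÷ 60 = 0.4667 L/s.
PIP = Vt/C + R·V̇ + PEEP (constant-flow equation of motion).
Only the resistive term changes: ΔPIP = R × ΔV̇ = 9.4 × (0.4667 − 1.05) = 9.4 × -0.5833 = -5.483 cmH2O.
Original PIP = 420/29.2 + 9.4×1.05 + 9 = 33.254 cmH2O; new PIP = 33.254 + (-5.483) = 27.771 cmH2O.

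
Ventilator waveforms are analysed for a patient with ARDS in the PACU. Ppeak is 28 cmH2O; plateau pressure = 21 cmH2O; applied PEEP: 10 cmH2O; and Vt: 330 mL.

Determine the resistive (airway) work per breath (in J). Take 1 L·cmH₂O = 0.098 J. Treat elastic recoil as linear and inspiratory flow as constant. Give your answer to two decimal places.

0.23

With constant inspiratory flow the resistive pressure is constant at PIP − Pplat = 28 − 21 = 7.0 cmH2O, so resistive work = 7.0 × 0.330 = 2.31 L·cmH2O.
× 0.098 J/(L·cmH2O) → 0.2264 J.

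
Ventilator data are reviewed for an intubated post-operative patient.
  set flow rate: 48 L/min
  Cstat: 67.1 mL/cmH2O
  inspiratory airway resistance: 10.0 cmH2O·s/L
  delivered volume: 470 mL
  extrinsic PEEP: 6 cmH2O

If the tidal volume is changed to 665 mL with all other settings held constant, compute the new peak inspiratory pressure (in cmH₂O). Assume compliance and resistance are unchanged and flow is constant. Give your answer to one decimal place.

23.9

Flow: 48 L/min ÷ 60 = 0.8 L/s.
PIP = Vt/C + R·V̇ + PEEP (constant-flow equation of motion).
Only the elastic term changes: ΔPIP = ΔVt / C = (665 − 470) / 67.1 = 2.906 cmH2O.
Original PIP = 470/67.1 + 10.0×0.8 + 6 = 21.004 cmH2O; new PIP = 21.004 + (2.906) = 23.91 cmH2O.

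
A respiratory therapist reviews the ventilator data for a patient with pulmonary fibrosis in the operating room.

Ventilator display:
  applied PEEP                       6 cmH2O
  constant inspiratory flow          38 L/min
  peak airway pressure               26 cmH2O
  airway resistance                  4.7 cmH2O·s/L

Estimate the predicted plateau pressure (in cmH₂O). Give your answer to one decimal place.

23.0

Flow: 38 L/min ÷ 60 = 0.6333 L/s.
Pplat = PIP − Raw × flow = 26 − 4.7 × 0.6333 = 26 − 2.977 = 23.023 cmH2O.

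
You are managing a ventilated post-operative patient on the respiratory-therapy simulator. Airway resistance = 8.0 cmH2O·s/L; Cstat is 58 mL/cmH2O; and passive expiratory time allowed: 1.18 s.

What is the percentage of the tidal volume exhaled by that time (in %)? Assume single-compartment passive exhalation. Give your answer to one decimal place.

τ = R × C = 8.0 × 58 mL/cmH2O = 8.0 × 0.058 L/cmH2O = 0.464 s.
Passive exhalation: V(t)/V₀ = e^(−t/τ) = e^(−1.18/0.464) = 0.07862.
Fraction exhaled = 1 − 0.07862 = 0.9214 → 92.14%.

92.1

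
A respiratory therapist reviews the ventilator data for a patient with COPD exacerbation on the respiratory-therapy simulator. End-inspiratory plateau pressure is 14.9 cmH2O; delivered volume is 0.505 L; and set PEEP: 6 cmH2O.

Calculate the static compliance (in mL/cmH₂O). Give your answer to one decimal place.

Cstat = Vt / (Pplat − PEEP) = 505 / (14.9 − 6) = 505 / 8.9 = 56.742 mL/cmH2O.

56.7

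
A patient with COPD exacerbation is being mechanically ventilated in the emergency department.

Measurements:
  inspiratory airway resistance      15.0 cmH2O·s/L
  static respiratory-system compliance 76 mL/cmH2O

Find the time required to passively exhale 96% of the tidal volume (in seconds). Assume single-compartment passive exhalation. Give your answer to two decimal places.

3.67

τ = R × C = 15.0 × 76 mL/cmH2O = 15.0 × 0.076 L/cmH2O = 1.14 s.
Exhaled fraction f = 1 − e^(−t/τ) → t = −τ·ln(1 − f) = −1.14·ln(0.04) = 3.67 s.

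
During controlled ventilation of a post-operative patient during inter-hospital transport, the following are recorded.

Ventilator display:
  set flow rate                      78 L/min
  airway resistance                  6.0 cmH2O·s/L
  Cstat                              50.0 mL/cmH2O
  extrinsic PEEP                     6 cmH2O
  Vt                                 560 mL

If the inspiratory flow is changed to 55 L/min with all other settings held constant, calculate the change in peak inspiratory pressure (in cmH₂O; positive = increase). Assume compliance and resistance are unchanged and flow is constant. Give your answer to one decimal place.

Flow: 78 L/min ÷ 60 = 1.3 L/s.
New flow: 55 L/min ÷ 60 = 0.9167 L/s.
PIP = Vt/C + R·V̇ + PEEP (constant-flow equation of motion).
Only the resistive term changes: ΔPIP = R × ΔV̇ = 6.0 × (0.9167 − 1.3) = 6.0 × -0.3833 = -2.3 cmH2O.

-2.3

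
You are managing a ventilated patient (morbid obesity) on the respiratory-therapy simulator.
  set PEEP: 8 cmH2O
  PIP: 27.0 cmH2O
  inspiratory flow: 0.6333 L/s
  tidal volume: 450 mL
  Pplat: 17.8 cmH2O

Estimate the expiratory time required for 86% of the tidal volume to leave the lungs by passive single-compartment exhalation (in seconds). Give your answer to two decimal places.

R = (PIP − Pplat)/V̇ = (27.0 − 17.8) / 0.6333 = 9.2/0.6333 = 14.527 cmH2O·s/L.
C = Vt/(Pplat − PEEP) = 450.0 / (17.8 − 8) = 450.0/9.8 = 45.918 mL/cmH2O.
τ = R × C = 14.527 × 0.04592 L/cmH2O = 0.6671 s.
t = −τ·ln(1 − 0.86) = −0.6671·ln(0.14) = 1.312 s.

1.31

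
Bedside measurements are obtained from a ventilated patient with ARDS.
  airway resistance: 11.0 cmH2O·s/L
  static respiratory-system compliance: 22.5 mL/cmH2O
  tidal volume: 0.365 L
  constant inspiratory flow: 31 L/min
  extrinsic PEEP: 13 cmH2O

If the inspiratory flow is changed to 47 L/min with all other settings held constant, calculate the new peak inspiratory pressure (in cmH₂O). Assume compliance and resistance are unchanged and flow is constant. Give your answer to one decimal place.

Flow: 31 L/min ÷ 60 = 0.5167 L/s.
New flow: 47 L/min ÷ 60 = 0.7833 L/s.
PIP = Vt/C + R·V̇ + PEEP (constant-flow equation of motion).
Only the resistive term changes: ΔPIP = R × ΔV̇ = 11.0 × (0.7833 − 0.5167) = 11.0 × 0.2666 = 2.933 cmH2O.
Original PIP = 365/22.5 + 11.0×0.5167 + 13 = 34.906 cmH2O; new PIP = 34.906 + (2.933) = 37.839 cmH2O.

37.8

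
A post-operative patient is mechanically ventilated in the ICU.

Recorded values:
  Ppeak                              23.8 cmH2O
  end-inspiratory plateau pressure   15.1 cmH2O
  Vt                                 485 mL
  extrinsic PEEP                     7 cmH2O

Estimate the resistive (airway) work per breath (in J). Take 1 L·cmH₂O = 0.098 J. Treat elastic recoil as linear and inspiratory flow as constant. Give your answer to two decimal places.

0.41

With constant inspiratory flow the resistive pressure is constant at PIP − Pplat = 23.8 − 15.1 = 8.7 cmH2O, so resistive work = 8.7 × 0.485 = 4.22 L·cmH2O.
× 0.098 J/(L·cmH2O) → 0.4136 J.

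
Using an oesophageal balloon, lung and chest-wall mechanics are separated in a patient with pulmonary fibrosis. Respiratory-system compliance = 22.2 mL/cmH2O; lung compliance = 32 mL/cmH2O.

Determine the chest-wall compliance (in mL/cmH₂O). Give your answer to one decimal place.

72.5

1/Ccw = 1/Crs − 1/CL.
1/Ccw = 1/22.2 − 1/32 = 0.0138.
Ccw = 72.464 mL/cmH2O.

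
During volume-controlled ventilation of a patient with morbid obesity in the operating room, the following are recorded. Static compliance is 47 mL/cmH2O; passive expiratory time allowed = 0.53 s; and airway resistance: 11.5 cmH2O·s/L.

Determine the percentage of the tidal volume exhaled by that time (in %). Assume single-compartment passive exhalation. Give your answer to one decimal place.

τ = R × C = 11.5 × 47 mL/cmH2O = 11.5 × 0.047 L/cmH2O = 0.5405 s.
Passive exhalation: V(t)/V₀ = e^(−t/τ) = e^(−0.53/0.5405) = 0.3751.
Fraction exhaled = 1 − 0.3751 = 0.6249 → 62.49%.

62.5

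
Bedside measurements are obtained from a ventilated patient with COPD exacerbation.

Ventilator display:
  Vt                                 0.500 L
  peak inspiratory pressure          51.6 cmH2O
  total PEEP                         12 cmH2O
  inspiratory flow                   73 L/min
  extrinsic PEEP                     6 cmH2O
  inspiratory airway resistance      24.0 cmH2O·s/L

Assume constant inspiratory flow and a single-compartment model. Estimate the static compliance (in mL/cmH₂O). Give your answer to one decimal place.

Flow: 73 L/min ÷ 60 = 1.2167 L/s.
Total PEEP = 12 cmH2O (set 6 + intrinsic 6); this is the baseline alveolar pressure.
Equation of motion (constant flow): PIP = Vt/C + R·V̇ + PEEP.
Vt/C = PIP − R·V̇ − PEEP = 51.6 − 24.0×1.2167 − 12 = 51.6 − 29.201 − 12 = 10.399 cmH2O.
C = Vt / 10.399 = 500 / 10.399 = 48.082 mL/cmH2O.

48.1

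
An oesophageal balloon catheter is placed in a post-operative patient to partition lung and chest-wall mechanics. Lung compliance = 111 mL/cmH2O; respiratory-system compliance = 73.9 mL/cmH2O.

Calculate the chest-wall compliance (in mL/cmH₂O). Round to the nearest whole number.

1/Ccw = 1/Crs − 1/CL.
1/Ccw = 1/73.9 − 1/111 = 0.004523.
Ccw = 221.09 mL/cmH2O.

221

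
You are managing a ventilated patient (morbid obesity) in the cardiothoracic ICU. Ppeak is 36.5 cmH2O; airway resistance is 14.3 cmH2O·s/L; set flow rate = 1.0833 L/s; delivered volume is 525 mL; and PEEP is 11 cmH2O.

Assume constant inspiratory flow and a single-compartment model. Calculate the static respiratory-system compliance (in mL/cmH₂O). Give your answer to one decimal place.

Equation of motion (constant flow): PIP = Vt/C + R·V̇ + PEEP.
Vt/C = PIP − R·V̇ − PEEP = 36.5 − 14.3×1.0833 − 11 = 36.5 − 15.491 − 11 = 10.009 cmH2O.
C = Vt / 10.009 = 525 / 10.009 = 52.453 mL/cmH2O.

52.5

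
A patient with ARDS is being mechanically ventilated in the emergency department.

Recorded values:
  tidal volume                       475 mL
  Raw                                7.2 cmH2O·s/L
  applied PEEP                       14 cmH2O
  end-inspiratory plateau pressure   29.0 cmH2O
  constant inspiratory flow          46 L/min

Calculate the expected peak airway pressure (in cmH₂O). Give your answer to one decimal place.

Flow: 46 L/min ÷ 60 = 0.7667 L/s.
PIP = Pplat + Raw × flow = 29.0 + 7.2 × 0.7667 = 29.0 + 5.52 = 34.52 cmH2O.

34.5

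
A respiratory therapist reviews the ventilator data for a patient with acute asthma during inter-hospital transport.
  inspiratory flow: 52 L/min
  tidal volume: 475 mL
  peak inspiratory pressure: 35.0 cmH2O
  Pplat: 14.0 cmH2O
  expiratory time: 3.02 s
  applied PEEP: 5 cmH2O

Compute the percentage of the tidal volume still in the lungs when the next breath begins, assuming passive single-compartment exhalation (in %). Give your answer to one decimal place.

9.4

Flow: 52 L/min ÷ 60 = 0.8667 L/s.
R = (PIP − Pplat)/V̇ = (35.0 − 14.0) / 0.8667 = 21.0/0.8667 = 24.23 cmH2O·s/L.
C = Vt/(Pplat − PEEP) = 475.0 / (14.0 − 5) = 475.0/9.0 = 52.778 mL/cmH2O.
τ = R × C = 24.23 × 0.05278 L/cmH2O = 1.279 s.
Fraction remaining at end-expiration = e^(−Te/τ) = e^(−3.02/1.279) = 0.09431 → 9.431%.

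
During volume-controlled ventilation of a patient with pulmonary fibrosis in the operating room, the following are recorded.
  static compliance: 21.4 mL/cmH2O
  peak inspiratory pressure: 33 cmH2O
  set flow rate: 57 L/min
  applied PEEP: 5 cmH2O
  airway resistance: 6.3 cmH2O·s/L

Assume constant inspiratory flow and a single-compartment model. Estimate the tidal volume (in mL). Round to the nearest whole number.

Flow: 57 L/min ÷ 60 = 0.95 L/s.
Equation of motion (constant flow): PIP = Vt/C + R·V̇ + PEEP.
Vt/C = PIP − R·V̇ − PEEP = 33 − 5.985 − 5 = 22.015 cmH2O.
Vt = C × 22.015 = 21.4 × 22.015 = 471.12 mL.

471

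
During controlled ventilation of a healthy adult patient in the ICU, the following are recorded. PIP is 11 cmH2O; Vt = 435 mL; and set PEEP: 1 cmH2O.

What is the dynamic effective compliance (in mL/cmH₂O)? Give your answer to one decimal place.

43.5

Dynamic compliance = Vt / (PIP − PEEP) = 435 / (11 − 1) = 435 / 10.0 = 43.5 mL/cmH2O.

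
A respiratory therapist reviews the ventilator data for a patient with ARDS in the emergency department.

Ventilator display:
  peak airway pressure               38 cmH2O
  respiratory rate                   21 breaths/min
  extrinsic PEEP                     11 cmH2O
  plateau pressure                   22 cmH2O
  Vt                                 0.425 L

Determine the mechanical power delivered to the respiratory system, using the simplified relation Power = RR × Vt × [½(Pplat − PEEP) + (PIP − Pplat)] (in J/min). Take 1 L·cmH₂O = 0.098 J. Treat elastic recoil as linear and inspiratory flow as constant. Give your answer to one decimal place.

18.8

Per-breath work = Vt × [½(Pplat−PEEP) + (PIP−Pplat)] = 0.425 × [0.5×11.0 + 16.0] = 0.425 × 21.5 = 9.138 L·cmH2O.
Power = 21 × 9.138 = 191.9 L·cmH2O/min.
× 0.098 J/(L·cmH2O) → 18.806 J/min.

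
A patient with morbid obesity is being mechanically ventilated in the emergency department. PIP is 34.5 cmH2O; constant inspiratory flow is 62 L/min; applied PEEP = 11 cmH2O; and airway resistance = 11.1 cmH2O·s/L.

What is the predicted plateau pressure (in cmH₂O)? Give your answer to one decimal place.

23.0

Flow: 62 L/min ÷ 60 = 1.0333 L/s.
Pplat = PIP − Raw × flow = 34.5 − 11.1 × 1.0333 = 34.5 − 11.47 = 23.03 cmH2O.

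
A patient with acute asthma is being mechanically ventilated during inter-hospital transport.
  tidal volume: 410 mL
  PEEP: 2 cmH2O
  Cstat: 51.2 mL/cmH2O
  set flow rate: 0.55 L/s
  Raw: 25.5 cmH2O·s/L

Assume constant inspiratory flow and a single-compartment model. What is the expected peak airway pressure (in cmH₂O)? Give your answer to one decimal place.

Equation of motion (constant flow): PIP = Vt/C + R·V̇ + PEEP.
PIP = 410/51.2 + 25.5×0.55 + 2 = 8.008 + 14.025 + 2 = 24.033 cmH2O.

24.0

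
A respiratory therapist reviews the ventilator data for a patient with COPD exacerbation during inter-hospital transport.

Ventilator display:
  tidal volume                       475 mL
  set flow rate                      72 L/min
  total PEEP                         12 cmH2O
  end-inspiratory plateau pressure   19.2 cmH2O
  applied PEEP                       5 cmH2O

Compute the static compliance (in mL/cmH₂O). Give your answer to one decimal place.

End-expiratory occlusion gives total PEEP = 12 cmH2O (intrinsic PEEP = 12 − 5 = 7). Use total PEEP for the elastic gradient.
Cstat = Vt / (Pplat − PEEPtotal) = 475 / (19.2 − 12) = 475 / 7.2 = 65.972 mL/cmH2O.

66.0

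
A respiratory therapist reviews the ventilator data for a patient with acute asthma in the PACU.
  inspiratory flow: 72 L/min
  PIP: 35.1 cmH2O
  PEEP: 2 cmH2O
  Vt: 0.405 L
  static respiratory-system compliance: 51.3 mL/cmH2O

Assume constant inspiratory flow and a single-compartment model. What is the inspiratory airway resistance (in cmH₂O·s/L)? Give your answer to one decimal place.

21.0

Flow: 72 L/min ÷ 60 = 1.2 L/s.
Equation of motion (constant flow): PIP = Vt/C + R·V̇ + PEEP.
R·V̇ = PIP − Vt/C − PEEP = 35.1 − 405/51.3 − 2 = 35.1 − 7.895 − 2 = 25.205 cmH2O.
R = 25.205 / 1.2 = 21.004 cmH2O·s/L.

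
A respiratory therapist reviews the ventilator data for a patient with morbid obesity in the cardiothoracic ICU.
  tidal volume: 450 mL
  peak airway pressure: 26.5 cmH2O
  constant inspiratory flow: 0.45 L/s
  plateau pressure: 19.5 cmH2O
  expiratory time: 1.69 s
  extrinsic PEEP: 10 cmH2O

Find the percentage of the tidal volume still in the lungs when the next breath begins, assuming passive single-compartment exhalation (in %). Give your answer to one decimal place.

R = (PIP − Pplat)/V̇ = (26.5 − 19.5) / 0.45 = 7.0/0.45 = 15.556 cmH2O·s/L.
C = Vt/(Pplat − PEEP) = 450.0 / (19.5 − 10) = 450.0/9.5 = 47.368 mL/cmH2O.
τ = R × C = 15.556 × 0.04737 L/cmH2O = 0.7369 s.
Fraction remaining at end-expiration = e^(−Te/τ) = e^(−1.69/0.7369) = 0.1009 → 10.09%.

10.1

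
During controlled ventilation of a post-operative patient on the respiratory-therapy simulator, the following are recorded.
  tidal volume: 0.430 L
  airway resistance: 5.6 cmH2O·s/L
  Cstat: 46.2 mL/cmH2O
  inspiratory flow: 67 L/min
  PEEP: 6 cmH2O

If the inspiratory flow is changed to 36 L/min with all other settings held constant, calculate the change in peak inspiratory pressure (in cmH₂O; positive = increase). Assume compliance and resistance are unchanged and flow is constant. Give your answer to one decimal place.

-2.9

Flow: 67 L/min ÷ 60 = 1.1167 L/s.
New flow: 36 L/min ÷ 60 = 0.6 L/s.
PIP = Vt/C + R·V̇ + PEEP (constant-flow equation of motion).
Only the resistive term changes: ΔPIP = R × ΔV̇ = 5.6 × (0.6 − 1.1167) = 5.6 × -0.5167 = -2.894 cmH2O.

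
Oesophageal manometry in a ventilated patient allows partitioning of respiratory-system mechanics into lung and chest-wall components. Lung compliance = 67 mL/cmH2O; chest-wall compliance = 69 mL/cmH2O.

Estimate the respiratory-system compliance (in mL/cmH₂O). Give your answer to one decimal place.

Lung and chest wall are elastances in series: 1/Crs = 1/CL + 1/Ccw.
1/Crs = 1/67 + 1/69 = 0.02942.
Crs = 33.99 mL/cmH2O.

34.0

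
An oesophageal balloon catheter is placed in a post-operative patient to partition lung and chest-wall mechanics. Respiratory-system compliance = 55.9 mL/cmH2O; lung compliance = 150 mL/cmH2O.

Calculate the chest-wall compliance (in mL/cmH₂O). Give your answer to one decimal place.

1/Ccw = 1/Crs − 1/CL.
1/Ccw = 1/55.9 − 1/150 = 0.01122.
Ccw = 89.127 mL/cmH2O.

89.1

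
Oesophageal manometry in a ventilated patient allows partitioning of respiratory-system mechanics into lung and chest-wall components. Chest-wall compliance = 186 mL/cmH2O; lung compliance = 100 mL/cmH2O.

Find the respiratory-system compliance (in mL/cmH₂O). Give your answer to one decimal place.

Lung and chest wall are elastances in series: 1/Crs = 1/CL + 1/Ccw.
1/Crs = 1/100 + 1/186 = 0.01538.
Crs = 65.02 mL/cmH2O.

65.0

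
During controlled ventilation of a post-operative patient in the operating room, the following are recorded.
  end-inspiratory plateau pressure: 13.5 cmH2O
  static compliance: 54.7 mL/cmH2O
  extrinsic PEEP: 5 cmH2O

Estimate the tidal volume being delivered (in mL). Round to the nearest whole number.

Vt = Cstat × (Pplat − PEEP) = 54.7 × (13.5 − 5) = 54.7 × 8.5 = 464.95 mL.

465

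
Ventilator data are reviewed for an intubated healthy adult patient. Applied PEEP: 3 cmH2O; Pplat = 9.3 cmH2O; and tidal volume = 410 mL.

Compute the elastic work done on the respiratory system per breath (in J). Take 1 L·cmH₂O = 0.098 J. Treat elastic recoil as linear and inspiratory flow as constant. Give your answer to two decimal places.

0.13

Elastic work ≈ ½ × (Pplat − PEEP) × Vt = 0.5 × (9.3 − 3) × 0.410 L = 0.5 × 6.3 × 0.410 = 1.292 L·cmH2O.
× 0.098 J/(L·cmH2O) → 0.1266 J.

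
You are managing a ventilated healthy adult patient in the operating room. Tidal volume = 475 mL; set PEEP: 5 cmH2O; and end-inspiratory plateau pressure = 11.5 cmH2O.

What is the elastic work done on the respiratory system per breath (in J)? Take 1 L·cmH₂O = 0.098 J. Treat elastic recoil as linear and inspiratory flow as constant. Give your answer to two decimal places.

0.15

Elastic work ≈ ½ × (Pplat − PEEP) × Vt = 0.5 × (11.5 − 5) × 0.475 L = 0.5 × 6.5 × 0.475 = 1.544 L·cmH2O.
× 0.098 J/(L·cmH2O) → 0.1513 J.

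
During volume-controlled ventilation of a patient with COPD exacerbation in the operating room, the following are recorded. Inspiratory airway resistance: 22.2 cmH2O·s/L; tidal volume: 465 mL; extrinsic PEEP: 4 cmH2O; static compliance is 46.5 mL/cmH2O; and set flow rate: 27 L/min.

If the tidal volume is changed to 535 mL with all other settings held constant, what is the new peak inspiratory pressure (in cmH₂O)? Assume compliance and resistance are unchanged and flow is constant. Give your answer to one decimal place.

25.5

Flow: 27 L/min ÷ 60 = 0.45 L/s.
PIP = Vt/C + R·V̇ + PEEP (constant-flow equation of motion).
Only the elastic term changes: ΔPIP = ΔVt / C = (535 − 465) / 46.5 = 1.505 cmH2O.
Original PIP = 465/46.5 + 22.2×0.45 + 4 = 23.99 cmH2O; new PIP = 23.99 + (1.505) = 25.495 cmH2O.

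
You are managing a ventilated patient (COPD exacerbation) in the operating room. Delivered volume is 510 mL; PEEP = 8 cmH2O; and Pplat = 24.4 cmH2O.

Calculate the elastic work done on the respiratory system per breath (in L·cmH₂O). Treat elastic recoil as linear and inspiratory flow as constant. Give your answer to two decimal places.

4.18

Elastic work ≈ ½ × (Pplat − PEEP) × Vt = 0.5 × (24.4 − 8) × 0.510 L = 0.5 × 16.4 × 0.510 = 4.182 L·cmH2O.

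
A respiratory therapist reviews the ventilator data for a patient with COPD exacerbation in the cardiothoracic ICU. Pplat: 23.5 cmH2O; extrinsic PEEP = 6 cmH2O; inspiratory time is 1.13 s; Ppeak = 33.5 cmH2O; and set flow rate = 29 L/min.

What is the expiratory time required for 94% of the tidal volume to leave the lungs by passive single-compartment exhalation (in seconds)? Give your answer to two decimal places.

Flow: 29 L/min ÷ 60 = 0.4833 L/s.
Vt = flow × Ti = 0.4833 L/s × 1.13 s × 1000 mL/L = 546.13 mL.
R = (PIP − Pplat)/V̇ = (33.5 − 23.5) / 0.4833 = 10.0/0.4833 = 20.691 cmH2O·s/L.
C = Vt/(Pplat − PEEP) = 546.13 / (23.5 − 6) = 546.13/17.5 = 31.207 mL/cmH2O.
τ = R × C = 20.691 × 0.03121 L/cmH2O = 0.6458 s.
t = −τ·ln(1 − 0.94) = −0.6458·ln(0.06) = 1.817 s.

1.82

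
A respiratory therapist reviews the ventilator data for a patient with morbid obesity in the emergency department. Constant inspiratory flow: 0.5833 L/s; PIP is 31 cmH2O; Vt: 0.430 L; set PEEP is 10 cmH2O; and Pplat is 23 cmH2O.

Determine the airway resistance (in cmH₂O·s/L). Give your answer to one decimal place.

Raw = (PIP − Pplat) / flow = (31 − 23) / 0.5833 = 8.0 / 0.5833 = 13.715 cmH2O·s/L.

13.7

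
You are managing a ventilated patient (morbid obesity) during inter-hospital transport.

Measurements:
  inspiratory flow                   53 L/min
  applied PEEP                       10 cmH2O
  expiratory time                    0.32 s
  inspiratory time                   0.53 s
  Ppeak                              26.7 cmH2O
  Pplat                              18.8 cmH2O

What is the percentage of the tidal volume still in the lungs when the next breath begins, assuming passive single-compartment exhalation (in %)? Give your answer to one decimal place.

51.0

Flow: 53 L/min ÷ 60 = 0.8833 L/s.
Vt = flow × Ti = 0.8833 L/s × 0.53 s × 1000 mL/L = 468.15 mL.
R = (PIP − Pplat)/V̇ = (26.7 − 18.8) / 0.8833 = 7.9/0.8833 = 8.944 cmH2O·s/L.
C = Vt/(Pplat − PEEP) = 468.15 / (18.8 − 10) = 468.15/8.8 = 53.199 mL/cmH2O.
τ = R × C = 8.944 × 0.0532 L/cmH2O = 0.4758 s.
Fraction remaining at end-expiration = e^(−Te/τ) = e^(−0.32/0.4758) = 0.5104 → 51.04%.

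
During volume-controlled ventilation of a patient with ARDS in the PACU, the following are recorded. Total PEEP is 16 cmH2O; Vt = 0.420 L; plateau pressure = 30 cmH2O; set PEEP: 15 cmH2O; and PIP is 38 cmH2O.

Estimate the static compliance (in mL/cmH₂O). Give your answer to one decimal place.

30.0

End-expiratory occlusion gives total PEEP = 16 cmH2O (intrinsic PEEP = 16 − 15 = 1). Use total PEEP for the elastic gradient.
Cstat = Vt / (Pplat − PEEPtotal) = 420 / (30 − 16) = 420 / 14.0 = 30.0 mL/cmH2O.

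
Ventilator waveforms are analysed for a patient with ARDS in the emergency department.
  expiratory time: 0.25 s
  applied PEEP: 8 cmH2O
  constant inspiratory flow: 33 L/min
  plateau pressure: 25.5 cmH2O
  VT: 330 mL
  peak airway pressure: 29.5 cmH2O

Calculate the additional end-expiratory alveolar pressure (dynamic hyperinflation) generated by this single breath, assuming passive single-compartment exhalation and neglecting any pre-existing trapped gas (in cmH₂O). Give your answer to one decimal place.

2.8

Flow: 33 L/min ÷ 60 = 0.55 L/s.
R = (PIP − Pplat)/V̇ = (29.5 − 25.5) / 0.55 = 4.0/0.55 = 7.273 cmH2O·s/L.
C = Vt/(Pplat − PEEP) = 330.0 / (25.5 − 8) = 330.0/17.5 = 18.857 mL/cmH2O.
τ = R × C = 7.273 × 0.01886 L/cmH2O = 0.1372 s.
Fraction remaining = e^(−Te/τ) = e^(−0.25/0.1372) = 0.1617; trapped volume = 330.0 × 0.1617 = 53.361 mL.
Additional alveolar pressure from trapping ≈ V_trapped / C = 53.361 / 18.857 = 2.83 cmH2O.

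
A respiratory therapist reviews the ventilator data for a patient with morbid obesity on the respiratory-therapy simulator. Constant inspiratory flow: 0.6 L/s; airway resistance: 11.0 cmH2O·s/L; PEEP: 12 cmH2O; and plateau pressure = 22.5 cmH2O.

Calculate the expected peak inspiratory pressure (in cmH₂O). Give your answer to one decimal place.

PIP = Pplat + Raw × flow = 22.5 + 11.0 × 0.6 = 22.5 + 6.6 = 29.1 cmH2O.

29.1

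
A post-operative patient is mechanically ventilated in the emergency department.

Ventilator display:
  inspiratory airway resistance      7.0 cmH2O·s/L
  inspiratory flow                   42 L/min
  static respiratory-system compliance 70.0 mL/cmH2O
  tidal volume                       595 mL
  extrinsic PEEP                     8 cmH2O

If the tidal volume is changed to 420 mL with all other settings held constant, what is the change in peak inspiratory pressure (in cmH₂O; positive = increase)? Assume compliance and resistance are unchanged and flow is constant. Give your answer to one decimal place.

PIP = Vt/C + R·V̇ + PEEP (constant-flow equation of motion).
Only the elastic term changes: ΔPIP = ΔVt / C = (420 − 595) / 70.0 = -2.5 cmH2O.

-2.5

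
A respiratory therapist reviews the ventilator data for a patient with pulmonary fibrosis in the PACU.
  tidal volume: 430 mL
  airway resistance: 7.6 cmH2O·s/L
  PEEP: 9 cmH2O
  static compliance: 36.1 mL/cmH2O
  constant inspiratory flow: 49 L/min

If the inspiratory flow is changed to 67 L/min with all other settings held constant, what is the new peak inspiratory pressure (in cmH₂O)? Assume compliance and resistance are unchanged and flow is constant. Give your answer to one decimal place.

Flow: 49 L/min ÷ 60 = 0.8167 L/s.
New flow: 67 L/min ÷ 60 = 1.1167 L/s.
PIP = Vt/C + R·V̇ + PEEP (constant-flow equation of motion).
Only the resistive term changes: ΔPIP = R × ΔV̇ = 7.6 × (1.1167 − 0.8167) = 7.6 × 0.3 = 2.28 cmH2O.
Original PIP = 430/36.1 + 7.6×0.8167 + 9 = 27.118 cmH2O; new PIP = 27.118 + (2.28) = 29.398 cmH2O.

29.4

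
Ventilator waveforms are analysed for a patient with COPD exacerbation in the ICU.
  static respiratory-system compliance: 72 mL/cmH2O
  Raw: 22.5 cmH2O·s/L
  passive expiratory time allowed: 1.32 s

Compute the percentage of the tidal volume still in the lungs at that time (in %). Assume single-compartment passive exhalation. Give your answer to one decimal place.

44.3

τ = R × C = 22.5 × 72 mL/cmH2O = 22.5 × 0.072 L/cmH2O = 1.62 s.
Passive exhalation: V(t)/V₀ = e^(−t/τ) = e^(−1.32/1.62) = 0.4427.
Fraction remaining = 0.4427 → 44.27%.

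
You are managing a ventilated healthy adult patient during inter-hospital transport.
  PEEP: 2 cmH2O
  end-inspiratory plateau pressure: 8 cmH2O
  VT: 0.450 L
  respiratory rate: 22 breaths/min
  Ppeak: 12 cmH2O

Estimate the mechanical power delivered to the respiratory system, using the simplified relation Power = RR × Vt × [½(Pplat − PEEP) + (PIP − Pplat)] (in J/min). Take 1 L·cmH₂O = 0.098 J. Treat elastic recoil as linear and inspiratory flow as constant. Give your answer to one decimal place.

Per-breath work = Vt × [½(Pplat−PEEP) + (PIP−Pplat)] = 0.450 × [0.5×6.0 + 4.0] = 0.450 × 7.0 = 3.15 L·cmH2O.
Power = 22 × 3.15 = 69.3 L·cmH2O/min.
× 0.098 J/(L·cmH2O) → 6.791 J/min.

6.8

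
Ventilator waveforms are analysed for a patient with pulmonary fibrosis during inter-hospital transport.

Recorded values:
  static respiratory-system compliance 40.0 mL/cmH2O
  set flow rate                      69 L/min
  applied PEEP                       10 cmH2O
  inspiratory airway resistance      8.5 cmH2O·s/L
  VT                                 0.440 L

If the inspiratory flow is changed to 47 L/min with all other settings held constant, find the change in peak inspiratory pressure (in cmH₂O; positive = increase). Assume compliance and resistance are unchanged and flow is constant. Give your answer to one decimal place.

-3.1

Flow: 69 L/min ÷ 60 = 1.15 L/s.
New flow: 47 L/min ÷ 60 = 0.7833 L/s.
PIP = Vt/C + R·V̇ + PEEP (constant-flow equation of motion).
Only the resistive term changes: ΔPIP = R × ΔV̇ = 8.5 × (0.7833 − 1.15) = 8.5 × -0.3667 = -3.117 cmH2O.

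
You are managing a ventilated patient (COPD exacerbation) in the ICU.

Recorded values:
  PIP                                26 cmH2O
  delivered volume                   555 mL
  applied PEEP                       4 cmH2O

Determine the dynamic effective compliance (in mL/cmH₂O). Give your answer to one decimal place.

Dynamic compliance = Vt / (PIP − PEEP) = 555 / (26 − 4) = 555 / 22.0 = 25.227 mL/cmH2O.

25.2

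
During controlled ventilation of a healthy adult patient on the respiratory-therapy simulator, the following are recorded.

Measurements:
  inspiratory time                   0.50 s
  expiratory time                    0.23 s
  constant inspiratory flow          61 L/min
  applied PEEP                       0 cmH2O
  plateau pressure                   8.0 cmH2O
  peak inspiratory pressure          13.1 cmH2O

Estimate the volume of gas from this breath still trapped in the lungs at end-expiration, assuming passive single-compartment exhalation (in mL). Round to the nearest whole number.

247

Flow: 61 L/min ÷ 60 = 1.0167 L/s.
Vt = flow × Ti = 1.0167 L/s × 0.50 s × 1000 mL/L = 508.35 mL.
R = (PIP − Pplat)/V̇ = (13.1 − 8.0) / 1.0167 = 5.1/1.0167 = 5.016 cmH2O·s/L.
C = Vt/(Pplat − PEEP) = 508.35 / (8.0 − 0) = 508.35/8.0 = 63.544 mL/cmH2O.
τ = R × C = 5.016 × 0.06354 L/cmH2O = 0.3187 s.
Fraction remaining = e^(−Te/τ) = e^(−0.23/0.3187) = 0.4859.
Trapped volume = 508.35 × 0.4859 = 247.01 mL.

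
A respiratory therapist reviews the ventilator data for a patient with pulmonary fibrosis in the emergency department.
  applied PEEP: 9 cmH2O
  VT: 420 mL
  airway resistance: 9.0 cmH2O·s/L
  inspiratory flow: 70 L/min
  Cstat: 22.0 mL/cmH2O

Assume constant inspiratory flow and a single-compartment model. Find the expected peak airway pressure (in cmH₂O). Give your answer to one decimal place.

38.6

Flow: 70 L/min ÷ 60 = 1.1667 L/s.
Equation of motion (constant flow): PIP = Vt/C + R·V̇ + PEEP.
PIP = 420/22.0 + 9.0×1.1667 + 9 = 19.091 + 10.5 + 9 = 38.591 cmH2O.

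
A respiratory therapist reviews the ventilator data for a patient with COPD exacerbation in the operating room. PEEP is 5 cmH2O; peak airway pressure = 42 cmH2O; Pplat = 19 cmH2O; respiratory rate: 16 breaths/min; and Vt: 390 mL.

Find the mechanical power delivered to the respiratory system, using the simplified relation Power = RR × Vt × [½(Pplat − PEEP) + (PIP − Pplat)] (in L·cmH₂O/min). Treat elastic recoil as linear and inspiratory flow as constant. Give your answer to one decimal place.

187.2

Per-breath work = Vt × [½(Pplat−PEEP) + (PIP−Pplat)] = 0.390 × [0.5×14.0 + 23.0] = 0.390 × 30.0 = 11.7 L·cmH2O.
Power = 16 × 11.7 = 187.2 L·cmH2O/min.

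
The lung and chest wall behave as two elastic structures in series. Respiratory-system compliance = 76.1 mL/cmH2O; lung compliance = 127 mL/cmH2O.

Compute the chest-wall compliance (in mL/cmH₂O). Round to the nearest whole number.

1/Ccw = 1/Crs − 1/CL.
1/Ccw = 1/76.1 − 1/127 = 0.005267.
Ccw = 189.86 mL/cmH2O.

190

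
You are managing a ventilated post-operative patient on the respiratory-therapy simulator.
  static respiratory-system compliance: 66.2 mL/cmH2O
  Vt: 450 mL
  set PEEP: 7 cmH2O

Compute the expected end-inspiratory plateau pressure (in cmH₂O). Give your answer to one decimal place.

13.8

Pplat = PEEP + Vt / Cstat = 7 + 450 / 66.2 = 7 + 6.798 = 13.798 cmH2O.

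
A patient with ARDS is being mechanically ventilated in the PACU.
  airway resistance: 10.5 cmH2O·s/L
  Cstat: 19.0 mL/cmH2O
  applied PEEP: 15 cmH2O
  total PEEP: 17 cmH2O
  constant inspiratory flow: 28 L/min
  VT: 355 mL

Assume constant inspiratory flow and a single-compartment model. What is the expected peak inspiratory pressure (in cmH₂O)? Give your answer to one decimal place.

Flow: 28 L/min ÷ 60 = 0.4667 L/s.
Total PEEP = 17 cmH2O (set 15 + intrinsic 2); this is the baseline alveolar pressure.
Equation of motion (constant flow): PIP = Vt/C + R·V̇ + PEEP.
PIP = 355/19.0 + 10.5×0.4667 + 17 = 18.684 + 4.9 + 17 = 40.584 cmH2O.

40.6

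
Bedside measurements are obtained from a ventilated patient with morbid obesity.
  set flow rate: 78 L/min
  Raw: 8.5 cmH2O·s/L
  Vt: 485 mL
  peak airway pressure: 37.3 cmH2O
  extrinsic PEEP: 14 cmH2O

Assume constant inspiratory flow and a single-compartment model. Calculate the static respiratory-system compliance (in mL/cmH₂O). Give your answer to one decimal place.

39.6

Flow: 78 L/min ÷ 60 = 1.3 L/s.
Equation of motion (constant flow): PIP = Vt/C + R·V̇ + PEEP.
Vt/C = PIP − R·V̇ − PEEP = 37.3 − 8.5×1.3 − 14 = 37.3 − 11.05 − 14 = 12.25 cmH2O.
C = Vt / 12.25 = 485 / 12.25 = 39.592 mL/cmH2O.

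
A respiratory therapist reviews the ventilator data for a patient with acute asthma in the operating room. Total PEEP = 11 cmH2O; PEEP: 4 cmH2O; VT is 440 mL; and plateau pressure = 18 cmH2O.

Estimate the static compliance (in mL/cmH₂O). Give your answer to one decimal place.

End-expiratory occlusion gives total PEEP = 11 cmH2O (intrinsic PEEP = 11 − 4 = 7). Use total PEEP for the elastic gradient.
Cstat = Vt / (Pplat − PEEPtotal) = 440 / (18 − 11) = 440 / 7.0 = 62.857 mL/cmH2O.

62.9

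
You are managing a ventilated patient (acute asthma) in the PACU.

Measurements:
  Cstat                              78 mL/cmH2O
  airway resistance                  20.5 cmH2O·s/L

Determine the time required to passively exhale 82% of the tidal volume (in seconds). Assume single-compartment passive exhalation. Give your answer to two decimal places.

2.74

τ = R × C = 20.5 × 78 mL/cmH2O = 20.5 × 0.078 L/cmH2O = 1.599 s.
Exhaled fraction f = 1 − e^(−t/τ) → t = −τ·ln(1 − f) = −1.599·ln(0.18) = 2.742 s.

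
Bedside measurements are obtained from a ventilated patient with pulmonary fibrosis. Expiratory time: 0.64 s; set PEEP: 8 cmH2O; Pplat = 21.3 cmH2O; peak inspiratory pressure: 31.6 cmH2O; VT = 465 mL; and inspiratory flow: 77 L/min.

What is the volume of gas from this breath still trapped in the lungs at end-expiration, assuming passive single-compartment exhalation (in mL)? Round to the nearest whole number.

48

Flow: 77 L/min ÷ 60 = 1.2833 L/s.
R = (PIP − Pplat)/V̇ = (31.6 − 21.3) / 1.2833 = 10.3/1.2833 = 8.026 cmH2O·s/L.
C = Vt/(Pplat − PEEP) = 465.0 / (21.3 − 8) = 465.0/13.3 = 34.962 mL/cmH2O.
τ = R × C = 8.026 × 0.03496 L/cmH2O = 0.2806 s.
Fraction remaining = e^(−Te/τ) = e^(−0.64/0.2806) = 0.1022.
Trapped volume = 465.0 × 0.1022 = 47.523 mL.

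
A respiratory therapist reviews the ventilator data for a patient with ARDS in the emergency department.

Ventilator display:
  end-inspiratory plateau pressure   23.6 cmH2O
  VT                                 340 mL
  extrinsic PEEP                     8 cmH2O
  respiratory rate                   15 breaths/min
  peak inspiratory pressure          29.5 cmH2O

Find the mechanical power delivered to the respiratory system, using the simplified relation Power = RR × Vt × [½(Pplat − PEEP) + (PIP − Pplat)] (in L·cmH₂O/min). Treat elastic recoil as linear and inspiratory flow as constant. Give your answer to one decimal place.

Per-breath work = Vt × [½(Pplat−PEEP) + (PIP−Pplat)] = 0.340 × [0.5×15.6 + 5.9] = 0.340 × 13.7 = 4.658 L·cmH2O.
Power = 15 × 4.658 = 69.87 L·cmH2O/min.

69.9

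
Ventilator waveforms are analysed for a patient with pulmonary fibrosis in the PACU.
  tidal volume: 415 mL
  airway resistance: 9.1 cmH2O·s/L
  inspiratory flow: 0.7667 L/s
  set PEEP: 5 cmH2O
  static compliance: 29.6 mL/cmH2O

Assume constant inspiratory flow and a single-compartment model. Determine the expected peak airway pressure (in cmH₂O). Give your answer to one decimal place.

26.0

Equation of motion (constant flow): PIP = Vt/C + R·V̇ + PEEP.
PIP = 415/29.6 + 9.1×0.7667 + 5 = 14.02 + 6.977 + 5 = 25.997 cmH2O.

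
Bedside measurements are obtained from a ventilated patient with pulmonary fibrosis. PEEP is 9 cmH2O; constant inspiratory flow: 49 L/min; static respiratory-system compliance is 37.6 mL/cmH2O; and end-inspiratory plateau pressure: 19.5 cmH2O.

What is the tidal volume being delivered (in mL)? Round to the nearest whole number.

395

Vt = Cstat × (Pplat − PEEP) = 37.6 × (19.5 − 9) = 37.6 × 10.5 = 394.8 mL.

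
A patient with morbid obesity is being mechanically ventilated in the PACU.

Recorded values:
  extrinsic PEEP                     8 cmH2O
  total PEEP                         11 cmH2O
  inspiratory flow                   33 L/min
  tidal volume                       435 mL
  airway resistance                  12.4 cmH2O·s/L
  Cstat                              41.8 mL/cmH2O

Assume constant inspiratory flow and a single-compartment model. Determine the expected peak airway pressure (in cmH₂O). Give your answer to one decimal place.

28.2

Flow: 33 L/min ÷ 60 = 0.55 L/s.
Total PEEP = 11 cmH2O (set 8 + intrinsic 3); this is the baseline alveolar pressure.
Equation of motion (constant flow): PIP = Vt/C + R·V̇ + PEEP.
PIP = 435/41.8 + 12.4×0.55 + 11 = 10.407 + 6.82 + 11 = 28.227 cmH2O.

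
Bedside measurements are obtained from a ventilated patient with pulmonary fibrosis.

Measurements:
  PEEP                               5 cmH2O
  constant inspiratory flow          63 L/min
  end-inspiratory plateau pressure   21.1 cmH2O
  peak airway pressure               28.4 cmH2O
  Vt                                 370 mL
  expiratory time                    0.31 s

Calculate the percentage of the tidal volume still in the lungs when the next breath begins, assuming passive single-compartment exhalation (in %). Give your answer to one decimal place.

Flow: 63 L/min ÷ 60 = 1.05 L/s.
R = (PIP − Pplat)/V̇ = (28.4 − 21.1) / 1.05 = 7.3/1.05 = 6.952 cmH2O·s/L.
C = Vt/(Pplat − PEEP) = 370.0 / (21.1 − 5) = 370.0/16.1 = 22.981 mL/cmH2O.
τ = R × C = 6.952 × 0.02298 L/cmH2O = 0.1598 s.
Fraction remaining at end-expiration = e^(−Te/τ) = e^(−0.31/0.1598) = 0.1437 → 14.37%.

14.4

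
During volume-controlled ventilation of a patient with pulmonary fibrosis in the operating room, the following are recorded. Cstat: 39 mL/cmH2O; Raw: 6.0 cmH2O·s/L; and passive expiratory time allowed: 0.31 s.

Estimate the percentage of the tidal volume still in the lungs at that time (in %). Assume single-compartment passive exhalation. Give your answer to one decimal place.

τ = R × C = 6.0 × 39 mL/cmH2O = 6.0 × 0.039 L/cmH2O = 0.234 s.
Passive exhalation: V(t)/V₀ = e^(−t/τ) = e^(−0.31/0.234) = 0.2659.
Fraction remaining = 0.2659 → 26.59%.

26.6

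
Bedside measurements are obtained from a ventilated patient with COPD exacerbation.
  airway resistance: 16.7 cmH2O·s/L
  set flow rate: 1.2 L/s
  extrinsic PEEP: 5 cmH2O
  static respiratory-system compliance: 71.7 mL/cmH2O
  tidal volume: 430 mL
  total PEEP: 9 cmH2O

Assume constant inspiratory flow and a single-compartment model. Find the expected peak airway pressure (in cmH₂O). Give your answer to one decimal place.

35.0

Total PEEP = 9 cmH2O (set 5 + intrinsic 4); this is the baseline alveolar pressure.
Equation of motion (constant flow): PIP = Vt/C + R·V̇ + PEEP.
PIP = 430/71.7 + 16.7×1.2 + 9 = 5.997 + 20.04 + 9 = 35.037 cmH2O.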